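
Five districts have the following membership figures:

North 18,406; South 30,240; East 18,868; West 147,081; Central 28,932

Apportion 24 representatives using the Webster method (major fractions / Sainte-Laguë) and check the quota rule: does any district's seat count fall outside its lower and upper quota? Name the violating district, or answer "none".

none

Standard quotas: North 1.814, South 2.980, East 1.859, West 14.495, Central 2.851.
Webster allocation: North 2, South 3, East 2, West 14, Central 3.
Every allocation lies between the lower and upper quota.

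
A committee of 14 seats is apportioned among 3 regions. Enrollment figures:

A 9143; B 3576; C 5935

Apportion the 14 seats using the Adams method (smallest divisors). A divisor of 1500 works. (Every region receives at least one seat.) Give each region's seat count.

A: 7; B: 3; C: 4

With modified divisor 1500: modified quotas A 6.095, B 2.384, C 3.957.
Rounding up: A 7, B 3, C 4 (total 14).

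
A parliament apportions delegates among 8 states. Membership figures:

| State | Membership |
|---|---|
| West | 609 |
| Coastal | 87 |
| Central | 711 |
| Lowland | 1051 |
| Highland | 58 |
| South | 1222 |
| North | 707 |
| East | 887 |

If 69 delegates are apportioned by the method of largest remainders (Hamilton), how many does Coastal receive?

Total 5332; standard divisor 5332/69 ≈ 77.275.
Standard quotas: West 7.881, Coastal 1.126, Central 9.201, Lowland 13.601, Highland 0.751, South 15.814, North 9.149, East 11.478.
Lower quotas: West 7, Coastal 1, Central 9, Lowland 13, Highland 0, South 15, North 9, East 11 (sum 65, leaving 4 seats).
Remainders in descending order: West 0.881, South 0.814, Highland 0.751, Lowland 0.601, East 0.478, Central 0.201, North 0.149, Coastal 0.126.
The surplus seats go to West, South, Highland, Lowland.
Coastal receives 1.

1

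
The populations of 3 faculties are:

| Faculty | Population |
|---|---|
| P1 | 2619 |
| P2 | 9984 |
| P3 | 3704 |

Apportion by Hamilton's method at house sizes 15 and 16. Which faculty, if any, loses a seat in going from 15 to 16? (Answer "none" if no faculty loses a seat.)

At 15 seats: P1 3, P2 9, P3 3.
At 16 seats: P1 2, P2 10, P3 4.
P1 drops from 3 to 2.

P1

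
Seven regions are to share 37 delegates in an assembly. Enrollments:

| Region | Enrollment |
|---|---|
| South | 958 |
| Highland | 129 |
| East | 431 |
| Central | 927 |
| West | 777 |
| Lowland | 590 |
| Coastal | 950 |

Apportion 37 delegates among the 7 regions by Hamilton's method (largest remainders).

South=8, Highland=1, East=3, Central=7, West=6, Lowland=5, Coastal=7

The standard divisor is 4762/37 ≈ 128.703.
Standard quotas: South 7.444, Highland 1.002, East 3.349, Central 7.203, West 6.037, Lowland 4.584, Coastal 7.381.
Lower quotas: South 7, Highland 1, East 3, Central 7, West 6, Lowland 4, Coastal 7 (sum 35, leaving 2 seats).
Remainders in descending order: Lowland 0.584, South 0.444, Coastal 0.381, East 0.349, Central 0.203, West 0.037, Highland 0.002.
Largest remainders: Lowland, South receive the extra seats.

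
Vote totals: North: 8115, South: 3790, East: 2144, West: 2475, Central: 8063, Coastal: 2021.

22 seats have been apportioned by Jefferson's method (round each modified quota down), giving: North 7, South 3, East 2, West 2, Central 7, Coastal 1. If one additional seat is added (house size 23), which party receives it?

Priority for the next seat is population ÷ (current seats + 1).
Priorities: North 1014.375, South 947.500, East 714.667, West 825.000, Central 1007.875, Coastal 1010.500.
Highest priority: North.

North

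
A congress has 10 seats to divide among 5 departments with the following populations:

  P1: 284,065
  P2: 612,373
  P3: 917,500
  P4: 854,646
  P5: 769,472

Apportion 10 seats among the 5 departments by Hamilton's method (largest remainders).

Standard divisor: 3438056 ÷ 10 ≈ 343805.6.
Standard quotas: P1 0.8262, P2 1.7812, P3 2.6687, P4 2.4858, P5 2.2381.
Lower quotas: P1 0, P2 1, P3 2, P4 2, P5 2 (sum 7, leaving 3 seats).
Remainders in descending order: P1 0.8262, P2 0.7812, P3 0.6687, P4 0.4858, P5 0.2381.
Largest remainders: P1, P2, P3 receive the extra seats.

P1=1, P2=2, P3=3, P4=2, P5=2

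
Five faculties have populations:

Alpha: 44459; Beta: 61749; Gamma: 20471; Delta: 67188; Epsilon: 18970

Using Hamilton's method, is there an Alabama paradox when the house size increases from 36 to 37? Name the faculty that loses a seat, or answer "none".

Gamma

At 36 seats: Alpha 8, Beta 10, Gamma 4, Delta 11, Epsilon 3.
At 37 seats: Alpha 8, Beta 11, Gamma 3, Delta 12, Epsilon 3.
Gamma drops from 4 to 3.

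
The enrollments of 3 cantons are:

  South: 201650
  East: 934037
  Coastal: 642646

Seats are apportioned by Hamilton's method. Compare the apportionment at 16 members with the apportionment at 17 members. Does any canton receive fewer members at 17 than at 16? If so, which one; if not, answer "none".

none

At 16 seats: South 2, East 8, Coastal 6.
At 17 seats: South 2, East 9, Coastal 6.
No canton's allocation decreased.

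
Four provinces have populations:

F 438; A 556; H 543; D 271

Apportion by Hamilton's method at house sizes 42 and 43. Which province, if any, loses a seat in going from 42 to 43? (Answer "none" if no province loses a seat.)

none

At 42 seats: F 10, A 13, H 13, D 6.
At 43 seats: F 10, A 13, H 13, D 7.
No province's allocation decreased.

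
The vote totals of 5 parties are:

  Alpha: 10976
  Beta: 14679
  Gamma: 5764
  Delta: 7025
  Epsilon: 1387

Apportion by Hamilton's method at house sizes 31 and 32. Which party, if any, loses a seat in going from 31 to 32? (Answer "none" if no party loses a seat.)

At 31 seats: Alpha 9, Beta 11, Gamma 5, Delta 5, Epsilon 1.
At 32 seats: Alpha 9, Beta 12, Gamma 4, Delta 6, Epsilon 1.
Gamma drops from 5 to 4.

Gamma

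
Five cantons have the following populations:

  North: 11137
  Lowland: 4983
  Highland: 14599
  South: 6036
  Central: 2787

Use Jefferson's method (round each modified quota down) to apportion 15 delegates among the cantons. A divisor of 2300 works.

With modified divisor 2300: modified quotas North 4.842, Lowland 2.167, Highland 6.347, South 2.624, Central 1.212.
Rounding down: North 4, Lowland 2, Highland 6, South 2, Central 1 (total 15).

North 4, Lowland 2, Highland 6, South 2, Central 1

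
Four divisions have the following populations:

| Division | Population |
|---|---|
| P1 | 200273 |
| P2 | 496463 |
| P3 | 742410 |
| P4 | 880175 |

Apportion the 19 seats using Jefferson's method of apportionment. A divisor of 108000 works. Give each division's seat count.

With modified divisor 108000: modified quotas P1 1.854, P2 4.597, P3 6.874, P4 8.150.
Rounding down: P1 1, P2 4, P3 6, P4 8 (total 19).

P1 1, P2 4, P3 6, P4 8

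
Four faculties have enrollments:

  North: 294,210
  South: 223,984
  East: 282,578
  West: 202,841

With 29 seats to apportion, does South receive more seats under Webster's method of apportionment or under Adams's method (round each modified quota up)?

Webster: North 9, South 6, East 8, West 6.
Adams: North 8, South 7, East 8, West 6.
South gets 6 under Webster and 7 under Adams.

Adams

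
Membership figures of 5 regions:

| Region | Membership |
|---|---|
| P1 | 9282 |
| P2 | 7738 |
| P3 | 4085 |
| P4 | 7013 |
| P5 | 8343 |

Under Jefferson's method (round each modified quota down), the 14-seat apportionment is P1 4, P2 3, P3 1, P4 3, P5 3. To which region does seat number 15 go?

Priority for the next seat is population ÷ (current seats + 1).
Priorities: P1 1856.400, P2 1934.500, P3 2042.500, P4 1753.250, P5 2085.750.
Highest priority: P5.

P5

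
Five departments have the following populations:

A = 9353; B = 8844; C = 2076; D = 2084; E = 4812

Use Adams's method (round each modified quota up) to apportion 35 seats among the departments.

A: 12; B: 11; C: 3; D: 3; E: 6

Standard divisor 27169/35 ≈ 776.257; standard quotas: A 12.049, B 11.393, C 2.674, D 2.685, E 6.199.
Rounding up gives 13, 12, 3, 3, 7 = 38 seats, so the divisor must be adjusted.
With modified divisor 830: modified quotas A 11.269, B 10.655, C 2.501, D 2.511, E 5.798.
Rounding up: A 12, B 11, C 3, D 3, E 6 (total 35).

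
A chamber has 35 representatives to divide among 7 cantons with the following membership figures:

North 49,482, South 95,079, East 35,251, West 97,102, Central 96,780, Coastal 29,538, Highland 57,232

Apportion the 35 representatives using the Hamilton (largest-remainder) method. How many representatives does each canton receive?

Total 460464; standard divisor 460464/35 ≈ 13156.114.
Standard quotas: North 3.7611, South 7.2270, East 2.6794, West 7.3808, Central 7.3563, Coastal 2.2452, Highland 4.3502.
Lower quotas: North 3, South 7, East 2, West 7, Central 7, Coastal 2, Highland 4 (sum 32, leaving 3 seats).
Remainders in descending order: North 0.7611, East 0.6794, West 0.3808, Central 0.3563, Highland 0.3502, Coastal 0.2452, South 0.2270.
The surplus seats go to North, East, West.

North=4, South=7, East=3, West=8, Central=7, Coastal=2, Highland=4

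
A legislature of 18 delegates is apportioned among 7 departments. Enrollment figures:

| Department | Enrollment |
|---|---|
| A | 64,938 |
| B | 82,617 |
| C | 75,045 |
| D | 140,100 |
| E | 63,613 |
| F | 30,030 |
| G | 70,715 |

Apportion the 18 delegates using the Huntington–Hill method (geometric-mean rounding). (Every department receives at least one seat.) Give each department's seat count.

A=2, B=3, C=3, D=5, E=2, F=1, G=2

With divisor 29753: modified quotas A 2.183, B 2.777, C 2.522, D 4.709, E 2.138, F 1.009, G 2.377.
Geometric-mean thresholds: A √(2·3)=2.449, B √(2·3)=2.449, C √(2·3)=2.449, D √(4·5)=4.472, E √(2·3)=2.449, F √(1·2)=1.414, G √(2·3)=2.449.
Each quota rounded against its threshold gives A 2, B 3, C 3, D 5, E 2, F 1, G 2 (total 18).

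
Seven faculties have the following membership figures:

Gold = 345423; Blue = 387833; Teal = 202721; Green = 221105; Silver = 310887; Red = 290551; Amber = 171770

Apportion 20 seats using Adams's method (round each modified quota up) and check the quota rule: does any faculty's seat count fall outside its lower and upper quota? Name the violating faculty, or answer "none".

Standard quotas: Gold 3.579, Blue 4.018, Teal 2.100, Green 2.291, Silver 3.221, Red 3.010, Amber 1.780.
Adams allocation: Gold 4, Blue 4, Teal 2, Green 2, Silver 3, Red 3, Amber 2.
Every allocation lies between the lower and upper quota.

none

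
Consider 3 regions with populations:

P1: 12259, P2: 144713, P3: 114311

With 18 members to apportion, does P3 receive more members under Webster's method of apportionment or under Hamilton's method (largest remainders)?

Webster

Webster: P1 1, P2 9, P3 8.
Hamilton: P1 1, P2 10, P3 7.
P3 gets 8 under Webster and 7 under Hamilton.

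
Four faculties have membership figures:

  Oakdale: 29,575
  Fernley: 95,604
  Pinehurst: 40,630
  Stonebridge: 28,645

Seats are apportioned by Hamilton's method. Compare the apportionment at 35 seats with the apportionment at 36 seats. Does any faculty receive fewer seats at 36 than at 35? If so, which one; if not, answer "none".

At 35 seats: Oakdale 6, Fernley 17, Pinehurst 7, Stonebridge 5.
At 36 seats: Oakdale 5, Fernley 18, Pinehurst 8, Stonebridge 5.
Oakdale drops from 6 to 5.

Oakdale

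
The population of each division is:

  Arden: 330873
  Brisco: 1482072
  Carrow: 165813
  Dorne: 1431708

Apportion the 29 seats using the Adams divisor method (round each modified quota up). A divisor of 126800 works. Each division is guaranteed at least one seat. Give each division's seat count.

Arden: 3; Brisco: 12; Carrow: 2; Dorne: 12

With modified divisor 126800: modified quotas Arden 2.609, Brisco 11.688, Carrow 1.308, Dorne 11.291.
Rounding up: Arden 3, Brisco 12, Carrow 2, Dorne 12 (total 29).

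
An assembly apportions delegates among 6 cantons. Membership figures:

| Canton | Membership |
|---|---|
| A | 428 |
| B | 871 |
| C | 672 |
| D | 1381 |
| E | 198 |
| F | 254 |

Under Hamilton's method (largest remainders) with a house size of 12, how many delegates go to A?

The standard divisor is 3804/12 = 317.
Standard quotas: A 1.350, B 2.748, C 2.120, D 4.356, E 0.625, F 0.801.
Lower quotas: A 1, B 2, C 2, D 4, E 0, F 0 (sum 9, leaving 3 seats).
Remainders in descending order: F 0.801, B 0.748, E 0.625, D 0.356, A 0.350, C 0.120.
The surplus seats go to F, B, E.
A receives 1.

1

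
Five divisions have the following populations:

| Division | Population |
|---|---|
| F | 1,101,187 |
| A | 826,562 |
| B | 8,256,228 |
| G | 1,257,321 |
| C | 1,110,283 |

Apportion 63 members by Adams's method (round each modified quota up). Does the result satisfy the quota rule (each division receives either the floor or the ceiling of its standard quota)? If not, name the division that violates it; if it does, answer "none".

B

Standard quotas: F 5.527, A 4.149, B 41.440, G 6.311, C 5.573.
Adams allocation: F 6, A 4, B 40, G 7, C 6.
B has quota 41.440 (lower 41, upper 42) but receives 40 — outside the quota interval.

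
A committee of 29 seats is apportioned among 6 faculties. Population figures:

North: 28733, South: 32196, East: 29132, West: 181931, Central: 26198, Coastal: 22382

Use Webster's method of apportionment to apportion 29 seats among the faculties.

Standard divisor 320572/29 ≈ 11054.207; standard quotas: North 2.599, South 2.913, East 2.635, West 16.458, Central 2.370, Coastal 2.025.
Rounding to the nearest integer gives North 3, South 3, East 3, West 16, Central 2, Coastal 2 — total 29, matching the house size, so no adjustment is needed.

North: 3, South: 3, East: 3, West: 16, Central: 2, Coastal: 2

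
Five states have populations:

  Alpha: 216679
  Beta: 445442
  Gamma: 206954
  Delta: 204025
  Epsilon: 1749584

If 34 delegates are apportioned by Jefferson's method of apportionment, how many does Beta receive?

Standard divisor 2822684/34 ≈ 83020.118; standard quotas: Alpha 2.610, Beta 5.365, Gamma 2.493, Delta 2.458, Epsilon 21.074.
Rounding down gives 2, 5, 2, 2, 21 = 32 seats, so the divisor must be adjusted.
With modified divisor 75200: modified quotas Alpha 2.881, Beta 5.923, Gamma 2.752, Delta 2.713, Epsilon 23.266.
Rounding down: Alpha 2, Beta 5, Gamma 2, Delta 2, Epsilon 23 (total 34).
Beta receives 5.

5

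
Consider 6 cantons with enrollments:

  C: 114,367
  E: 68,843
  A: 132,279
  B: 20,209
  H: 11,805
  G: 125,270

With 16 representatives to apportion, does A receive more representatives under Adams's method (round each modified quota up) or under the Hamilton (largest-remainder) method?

Hamilton

Adams: C 4, E 2, A 4, B 1, H 1, G 4.
Hamilton: C 4, E 2, A 5, B 1, H 0, G 4.
A gets 4 under Adams and 5 under Hamilton.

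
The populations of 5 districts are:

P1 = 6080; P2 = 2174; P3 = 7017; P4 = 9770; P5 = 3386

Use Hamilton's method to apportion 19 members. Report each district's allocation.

Total 28427; standard divisor 28427/19 ≈ 1496.158.
Standard quotas: P1 4.0637, P2 1.4531, P3 4.6900, P4 6.5301, P5 2.2631.
Lower quotas: P1 4, P2 1, P3 4, P4 6, P5 2 (sum 17, leaving 2 seats).
Remainders in descending order: P3 0.6900, P4 0.5301, P2 0.4531, P5 0.2631, P1 0.0637.
The surplus seats go to P3, P4.

P1 4; P2 1; P3 5; P4 7; P5 2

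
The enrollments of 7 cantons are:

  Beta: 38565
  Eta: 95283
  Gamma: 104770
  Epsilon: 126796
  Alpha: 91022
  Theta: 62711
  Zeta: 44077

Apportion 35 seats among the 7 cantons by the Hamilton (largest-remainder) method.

Beta: 2, Eta: 6, Gamma: 6, Epsilon: 8, Alpha: 6, Theta: 4, Zeta: 3

Total 563224; standard divisor 563224/35 ≈ 16092.114.
Standard quotas: Beta 2.3965, Eta 5.9211, Gamma 6.5106, Epsilon 7.8794, Alpha 5.6563, Theta 3.8970, Zeta 2.7390.
Lower quotas: Beta 2, Eta 5, Gamma 6, Epsilon 7, Alpha 5, Theta 3, Zeta 2 (sum 30, leaving 5 seats).
Remainders in descending order: Eta 0.9211, Theta 0.8970, Epsilon 0.8794, Zeta 0.7390, Alpha 0.6563, Gamma 0.5106, Beta 0.3965.
The surplus seats go to Eta, Theta, Epsilon, Zeta, Alpha.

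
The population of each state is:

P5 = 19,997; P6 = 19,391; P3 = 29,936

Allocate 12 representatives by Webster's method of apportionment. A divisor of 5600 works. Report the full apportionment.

With modified divisor 5600: modified quotas P5 3.571, P6 3.463, P3 5.346.
Rounding to the nearest integer: P5 4, P6 3, P3 5 (total 12).

P5 4; P6 3; P3 5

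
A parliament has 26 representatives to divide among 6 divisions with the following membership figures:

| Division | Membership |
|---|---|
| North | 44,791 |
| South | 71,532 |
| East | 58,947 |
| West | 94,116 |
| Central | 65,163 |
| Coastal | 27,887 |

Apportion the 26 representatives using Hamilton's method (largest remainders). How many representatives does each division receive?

The standard divisor is 362436/26 ≈ 13939.846.
Standard quotas: North 3.2132, South 5.1315, East 4.2287, West 6.7516, Central 4.6746, Coastal 2.0005.
Lower quotas: North 3, South 5, East 4, West 6, Central 4, Coastal 2 (sum 24, leaving 2 seats).
Remainders in descending order: West 0.7516, Central 0.6746, East 0.2287, North 0.2132, South 0.1315, Coastal 0.0005.
Largest remainders: West, Central receive the extra seats.

North 3; South 5; East 4; West 7; Central 5; Coastal 2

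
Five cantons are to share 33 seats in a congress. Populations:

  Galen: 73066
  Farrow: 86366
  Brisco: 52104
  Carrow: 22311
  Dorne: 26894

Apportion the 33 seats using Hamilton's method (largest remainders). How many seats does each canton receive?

Galen=9, Farrow=11, Brisco=7, Carrow=3, Dorne=3

The standard divisor is 260741/33 ≈ 7901.242.
Standard quotas: Galen 9.2474, Farrow 10.9307, Brisco 6.5944, Carrow 2.8237, Dorne 3.4038.
Lower quotas: Galen 9, Farrow 10, Brisco 6, Carrow 2, Dorne 3 (sum 30, leaving 3 seats).
Remainders in descending order: Farrow 0.9307, Carrow 0.8237, Brisco 0.5944, Dorne 0.4038, Galen 0.2474.
Largest remainders: Farrow, Carrow, Brisco receive the extra seats.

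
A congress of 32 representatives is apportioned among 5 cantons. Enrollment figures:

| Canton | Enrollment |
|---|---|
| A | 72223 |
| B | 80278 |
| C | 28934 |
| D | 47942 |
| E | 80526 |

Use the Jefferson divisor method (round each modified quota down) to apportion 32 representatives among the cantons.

A 8, B 8, C 3, D 5, E 8

Standard divisor 309903/32 ≈ 9684.469; standard quotas: A 7.458, B 8.289, C 2.988, D 4.950, E 8.315.
Rounding down gives 7, 8, 2, 4, 8 = 29 seats, so the divisor must be adjusted.
With modified divisor 9000: modified quotas A 8.025, B 8.920, C 3.215, D 5.327, E 8.947.
Rounding down: A 8, B 8, C 3, D 5, E 8 (total 32).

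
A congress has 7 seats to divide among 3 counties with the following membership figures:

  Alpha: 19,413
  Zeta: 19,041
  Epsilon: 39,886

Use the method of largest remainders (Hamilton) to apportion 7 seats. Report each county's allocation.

Alpha=2; Zeta=2; Epsilon=3

The standard divisor is 78340/7 ≈ 11191.429.
Standard quotas: Alpha 1.7346, Zeta 1.7014, Epsilon 3.5640.
Lower quotas: Alpha 1, Zeta 1, Epsilon 3 (sum 5, leaving 2 seats).
Remainders in descending order: Alpha 0.7346, Zeta 0.7014, Epsilon 0.5640.
The surplus seats go to Alpha, Zeta.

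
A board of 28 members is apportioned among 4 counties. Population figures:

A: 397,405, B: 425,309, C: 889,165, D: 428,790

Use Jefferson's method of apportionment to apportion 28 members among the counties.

A: 5, B: 5, C: 12, D: 6

Standard divisor 2140669/28 ≈ 76452.464; standard quotas: A 5.198, B 5.563, C 11.630, D 5.609.
Rounding down gives 5, 5, 11, 5 = 26 seats, so the divisor must be adjusted.
With modified divisor 71200: modified quotas A 5.582, B 5.973, C 12.488, D 6.022.
Rounding down: A 5, B 5, C 12, D 6 (total 28).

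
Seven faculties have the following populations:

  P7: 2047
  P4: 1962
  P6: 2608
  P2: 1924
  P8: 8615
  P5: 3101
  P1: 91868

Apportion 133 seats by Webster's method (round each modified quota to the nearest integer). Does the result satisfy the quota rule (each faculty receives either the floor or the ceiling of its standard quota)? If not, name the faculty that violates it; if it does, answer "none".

Standard quotas: P7 2.428, P4 2.327, P6 3.094, P2 2.282, P8 10.219, P5 3.678, P1 108.972.
Webster allocation: P7 2, P4 2, P6 3, P2 2, P8 10, P5 4, P1 110.
P1 has quota 108.972 (lower 108, upper 109) but receives 110 — outside the quota interval.

P1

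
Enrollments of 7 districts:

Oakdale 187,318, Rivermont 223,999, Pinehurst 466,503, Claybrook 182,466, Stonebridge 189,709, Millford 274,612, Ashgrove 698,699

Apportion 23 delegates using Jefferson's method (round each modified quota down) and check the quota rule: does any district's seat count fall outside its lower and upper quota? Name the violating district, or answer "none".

none

Standard quotas: Oakdale 1.938, Rivermont 2.317, Pinehurst 4.826, Claybrook 1.888, Stonebridge 1.963, Millford 2.841, Ashgrove 7.228.
Jefferson allocation: Oakdale 2, Rivermont 2, Pinehurst 5, Claybrook 2, Stonebridge 2, Millford 3, Ashgrove 7.
Every allocation lies between the lower and upper quota.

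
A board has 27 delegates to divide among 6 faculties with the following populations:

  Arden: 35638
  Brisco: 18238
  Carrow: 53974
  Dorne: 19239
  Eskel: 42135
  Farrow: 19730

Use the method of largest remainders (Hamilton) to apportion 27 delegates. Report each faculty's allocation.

Standard divisor: 188954 ÷ 27 ≈ 6998.296.
Standard quotas: Arden 5.0924, Brisco 2.6061, Carrow 7.7124, Dorne 2.7491, Eskel 6.0208, Farrow 2.8193.
Lower quotas: Arden 5, Brisco 2, Carrow 7, Dorne 2, Eskel 6, Farrow 2 (sum 24, leaving 3 seats).
Remainders in descending order: Farrow 0.8193, Dorne 0.7491, Carrow 0.7124, Brisco 0.6061, Arden 0.0924, Eskel 0.0208.
Largest remainders: Farrow, Dorne, Carrow receive the extra seats.

Arden: 5, Brisco: 2, Carrow: 8, Dorne: 3, Eskel: 6, Farrow: 3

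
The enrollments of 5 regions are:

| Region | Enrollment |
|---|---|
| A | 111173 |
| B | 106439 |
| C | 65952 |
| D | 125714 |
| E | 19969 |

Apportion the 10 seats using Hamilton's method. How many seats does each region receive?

A=3; B=2; C=2; D=3; E=0

The standard divisor is 429247/10 ≈ 42924.7.
Standard quotas: A 2.5900, B 2.4797, C 1.5365, D 2.9287, E 0.4652.
Lower quotas: A 2, B 2, C 1, D 2, E 0 (sum 7, leaving 3 seats).
Remainders in descending order: D 0.9287, A 0.5900, C 0.5365, B 0.4797, E 0.4652.
Largest remainders: D, A, C receive the extra seats.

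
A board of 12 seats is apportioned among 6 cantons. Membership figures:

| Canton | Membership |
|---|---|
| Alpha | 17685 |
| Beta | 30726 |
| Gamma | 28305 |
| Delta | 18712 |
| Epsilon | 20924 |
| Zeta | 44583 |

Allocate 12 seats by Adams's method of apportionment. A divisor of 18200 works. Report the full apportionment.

With modified divisor 18200: modified quotas Alpha 0.972, Beta 1.688, Gamma 1.555, Delta 1.028, Epsilon 1.150, Zeta 2.450.
Rounding up: Alpha 1, Beta 2, Gamma 2, Delta 2, Epsilon 2, Zeta 3 (total 12).

Alpha 1, Beta 2, Gamma 2, Delta 2, Epsilon 2, Zeta 3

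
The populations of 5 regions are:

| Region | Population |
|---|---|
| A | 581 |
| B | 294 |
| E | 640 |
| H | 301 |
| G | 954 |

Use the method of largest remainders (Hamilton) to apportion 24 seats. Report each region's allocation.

Standard divisor: 2770 ÷ 24 ≈ 115.417.
Standard quotas: A 5.034, B 2.547, E 5.545, H 2.608, G 8.266.
Lower quotas: A 5, B 2, E 5, H 2, G 8 (sum 22, leaving 2 seats).
Remainders in descending order: H 0.608, B 0.547, E 0.545, G 0.266, A 0.034.
Largest remainders: H, B receive the extra seats.

A 5; B 3; E 5; H 3; G 8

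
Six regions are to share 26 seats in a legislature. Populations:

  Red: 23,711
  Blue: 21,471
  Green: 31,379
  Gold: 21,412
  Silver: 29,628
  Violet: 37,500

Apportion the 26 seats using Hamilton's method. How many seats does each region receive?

Red 4, Blue 3, Green 5, Gold 3, Silver 5, Violet 6

Total 165101; standard divisor 165101/26 ≈ 6350.038.
Standard quotas: Red 3.7340, Blue 3.3812, Green 4.9415, Gold 3.3719, Silver 4.6658, Violet 5.9055.
Lower quotas: Red 3, Blue 3, Green 4, Gold 3, Silver 4, Violet 5 (sum 22, leaving 4 seats).
Remainders in descending order: Green 0.9415, Violet 0.9055, Red 0.7340, Silver 0.6658, Blue 0.3812, Gold 0.3719.
The surplus seats go to Green, Violet, Red, Silver.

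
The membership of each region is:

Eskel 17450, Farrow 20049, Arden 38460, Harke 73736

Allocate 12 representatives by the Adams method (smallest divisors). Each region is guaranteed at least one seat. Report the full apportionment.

Standard divisor 149695/12 ≈ 12474.583; standard quotas: Eskel 1.399, Farrow 1.607, Arden 3.083, Harke 5.911.
Rounding up gives 2, 2, 4, 6 = 14 seats, so the divisor must be adjusted.
With modified divisor 16100: modified quotas Eskel 1.084, Farrow 1.245, Arden 2.389, Harke 4.580.
Rounding up: Eskel 2, Farrow 2, Arden 3, Harke 5 (total 12).

Eskel 2, Farrow 2, Arden 3, Harke 5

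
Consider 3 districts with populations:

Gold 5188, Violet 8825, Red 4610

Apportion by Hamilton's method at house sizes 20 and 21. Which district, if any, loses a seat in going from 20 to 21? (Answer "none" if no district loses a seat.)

none

At 20 seats: Gold 6, Violet 9, Red 5.
At 21 seats: Gold 6, Violet 10, Red 5.
No district's allocation decreased.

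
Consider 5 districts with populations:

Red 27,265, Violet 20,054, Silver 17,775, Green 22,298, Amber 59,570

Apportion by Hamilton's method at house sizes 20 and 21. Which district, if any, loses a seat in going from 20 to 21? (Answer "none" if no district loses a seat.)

none

At 20 seats: Red 4, Violet 3, Silver 2, Green 3, Amber 8.
At 21 seats: Red 4, Violet 3, Silver 3, Green 3, Amber 8.
No district's allocation decreased.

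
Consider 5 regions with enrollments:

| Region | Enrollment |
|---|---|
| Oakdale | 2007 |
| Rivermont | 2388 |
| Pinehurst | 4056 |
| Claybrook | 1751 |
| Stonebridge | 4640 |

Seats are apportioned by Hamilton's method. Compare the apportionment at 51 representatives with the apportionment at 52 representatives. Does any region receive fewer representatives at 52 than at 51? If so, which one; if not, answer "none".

none

At 51 seats: Oakdale 7, Rivermont 8, Pinehurst 14, Claybrook 6, Stonebridge 16.
At 52 seats: Oakdale 7, Rivermont 9, Pinehurst 14, Claybrook 6, Stonebridge 16.
No region's allocation decreased.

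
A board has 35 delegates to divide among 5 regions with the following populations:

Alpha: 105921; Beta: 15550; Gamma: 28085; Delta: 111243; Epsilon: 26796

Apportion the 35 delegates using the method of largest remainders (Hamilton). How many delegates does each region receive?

Alpha 13; Beta 2; Gamma 3; Delta 14; Epsilon 3

The standard divisor is 287595/35 = 8217.
Standard quotas: Alpha 12.8905, Beta 1.8924, Gamma 3.4179, Delta 13.5382, Epsilon 3.2610.
Lower quotas: Alpha 12, Beta 1, Gamma 3, Delta 13, Epsilon 3 (sum 32, leaving 3 seats).
Remainders in descending order: Beta 0.8924, Alpha 0.8905, Delta 0.5382, Gamma 0.4179, Epsilon 0.2610.
Largest remainders: Beta, Alpha, Delta receive the extra seats.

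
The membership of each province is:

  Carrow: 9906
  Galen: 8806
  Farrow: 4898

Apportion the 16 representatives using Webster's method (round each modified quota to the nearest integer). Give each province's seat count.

Carrow: 7, Galen: 6, Farrow: 3

Standard divisor 23610/16 ≈ 1475.625; standard quotas: Carrow 6.713, Galen 5.968, Farrow 3.319.
Rounding to the nearest integer gives Carrow 7, Galen 6, Farrow 3 — total 16, matching the house size, so no adjustment is needed.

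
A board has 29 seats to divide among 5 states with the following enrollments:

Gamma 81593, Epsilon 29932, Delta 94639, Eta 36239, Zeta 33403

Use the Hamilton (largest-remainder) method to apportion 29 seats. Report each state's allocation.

Gamma: 9, Epsilon: 3, Delta: 10, Eta: 4, Zeta: 3

Total 275806; standard divisor 275806/29 ≈ 9510.552.
Standard quotas: Gamma 8.5792, Epsilon 3.1472, Delta 9.9509, Eta 3.8104, Zeta 3.5122.
Lower quotas: Gamma 8, Epsilon 3, Delta 9, Eta 3, Zeta 3 (sum 26, leaving 3 seats).
Remainders in descending order: Delta 0.9509, Eta 0.8104, Gamma 0.5792, Zeta 0.5122, Epsilon 0.1472.
The surplus seats go to Delta, Eta, Gamma.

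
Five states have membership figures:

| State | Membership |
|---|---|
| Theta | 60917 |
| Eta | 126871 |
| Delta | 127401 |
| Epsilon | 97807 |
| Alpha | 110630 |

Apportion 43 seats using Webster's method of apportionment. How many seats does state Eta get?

10

Standard divisor 523626/43 ≈ 12177.349; standard quotas: Theta 5.002, Eta 10.419, Delta 10.462, Epsilon 8.032, Alpha 9.085.
Rounding to the nearest integer gives 5, 10, 10, 8, 9 = 42 seats, so the divisor must be adjusted.
With modified divisor 12110: modified quotas Theta 5.030, Eta 10.477, Delta 10.520, Epsilon 8.077, Alpha 9.135.
Rounding to the nearest integer: Theta 5, Eta 10, Delta 11, Epsilon 8, Alpha 9 (total 43).
Eta receives 10.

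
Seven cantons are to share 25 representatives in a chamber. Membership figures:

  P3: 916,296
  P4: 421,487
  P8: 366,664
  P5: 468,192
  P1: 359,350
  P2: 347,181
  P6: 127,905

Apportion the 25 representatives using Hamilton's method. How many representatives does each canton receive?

P3 8; P4 3; P8 3; P5 4; P1 3; P2 3; P6 1

The standard divisor is 3007075/25 = 120283.
Standard quotas: P3 7.6178, P4 3.5041, P8 3.0483, P5 3.8924, P1 2.9875, P2 2.8864, P6 1.0634.
Lower quotas: P3 7, P4 3, P8 3, P5 3, P1 2, P2 2, P6 1 (sum 21, leaving 4 seats).
Remainders in descending order: P1 0.9875, P5 0.8924, P2 0.8864, P3 0.6178, P4 0.5041, P6 0.0634, P8 0.0483.
The surplus seats go to P1, P5, P2, P3.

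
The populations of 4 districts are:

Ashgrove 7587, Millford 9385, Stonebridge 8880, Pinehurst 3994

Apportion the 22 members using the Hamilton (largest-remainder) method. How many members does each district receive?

The standard divisor is 29846/22 ≈ 1356.636.
Standard quotas: Ashgrove 5.5925, Millford 6.9178, Stonebridge 6.5456, Pinehurst 2.9440.
Lower quotas: Ashgrove 5, Millford 6, Stonebridge 6, Pinehurst 2 (sum 19, leaving 3 seats).
Remainders in descending order: Pinehurst 0.9440, Millford 0.9178, Ashgrove 0.5925, Stonebridge 0.5456.
Largest remainders: Pinehurst, Millford, Ashgrove receive the extra seats.

Ashgrove=6; Millford=7; Stonebridge=6; Pinehurst=3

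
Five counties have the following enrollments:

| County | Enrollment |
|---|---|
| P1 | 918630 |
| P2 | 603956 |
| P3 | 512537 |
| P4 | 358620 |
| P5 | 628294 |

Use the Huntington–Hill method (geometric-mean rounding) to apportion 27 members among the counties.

With divisor 112437: modified quotas P1 8.170, P2 5.372, P3 4.558, P4 3.190, P5 5.588.
Geometric-mean thresholds: P1 √(8·9)=8.485, P2 √(5·6)=5.477, P3 √(4·5)=4.472, P4 √(3·4)=3.464, P5 √(5·6)=5.477.
Each quota rounded against its threshold gives P1 8, P2 5, P3 5, P4 3, P5 6 (total 27).

P1=8, P2=5, P3=5, P4=3, P5=6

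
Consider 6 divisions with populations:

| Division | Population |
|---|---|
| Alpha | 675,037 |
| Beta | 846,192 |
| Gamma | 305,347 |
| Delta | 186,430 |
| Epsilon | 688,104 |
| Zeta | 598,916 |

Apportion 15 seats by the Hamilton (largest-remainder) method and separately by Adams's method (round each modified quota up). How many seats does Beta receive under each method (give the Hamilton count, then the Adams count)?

4 and 3

Hamilton: Alpha 3, Beta 4, Gamma 1, Delta 1, Epsilon 3, Zeta 3.
Adams: Alpha 3, Beta 3, Gamma 2, Delta 1, Epsilon 3, Zeta 3.
Beta gets 4 under Hamilton and 3 under Adams.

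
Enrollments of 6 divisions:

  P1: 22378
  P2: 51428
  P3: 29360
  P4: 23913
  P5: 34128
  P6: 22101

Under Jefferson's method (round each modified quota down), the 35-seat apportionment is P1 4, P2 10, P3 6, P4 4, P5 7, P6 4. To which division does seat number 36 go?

P4

Priority for the next seat is population ÷ (current seats + 1).
Priorities: P1 4475.600, P2 4675.273, P3 4194.286, P4 4782.600, P5 4266.000, P6 4420.200.
Highest priority: P4.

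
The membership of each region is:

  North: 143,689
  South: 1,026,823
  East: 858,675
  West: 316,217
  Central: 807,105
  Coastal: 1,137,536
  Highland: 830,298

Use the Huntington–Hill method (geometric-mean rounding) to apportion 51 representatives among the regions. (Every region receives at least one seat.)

With divisor 100103: modified quotas North 1.435, South 10.258, East 8.578, West 3.159, Central 8.063, Coastal 11.364, Highland 8.294.
Geometric-mean thresholds: North √(1·2)=1.414, South √(10·11)=10.488, East √(8·9)=8.485, West √(3·4)=3.464, Central √(8·9)=8.485, Coastal √(11·12)=11.489, Highland √(8·9)=8.485.
Each quota rounded against its threshold gives North 2, South 10, East 9, West 3, Central 8, Coastal 11, Highland 8 (total 51).

North: 2, South: 10, East: 9, West: 3, Central: 8, Coastal: 11, Highland: 8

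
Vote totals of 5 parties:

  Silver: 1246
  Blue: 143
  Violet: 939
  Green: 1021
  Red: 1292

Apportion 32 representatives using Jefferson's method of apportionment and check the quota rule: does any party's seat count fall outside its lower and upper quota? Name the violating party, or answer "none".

none

Standard quotas: Silver 8.591, Blue 0.986, Violet 6.474, Green 7.040, Red 8.908.
Jefferson allocation: Silver 9, Blue 1, Violet 6, Green 7, Red 9.
Every allocation lies between the lower and upper quota.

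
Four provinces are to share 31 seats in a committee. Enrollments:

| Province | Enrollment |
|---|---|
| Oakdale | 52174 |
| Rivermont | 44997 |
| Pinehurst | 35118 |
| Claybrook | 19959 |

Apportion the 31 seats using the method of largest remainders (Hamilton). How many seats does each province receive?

Oakdale=11, Rivermont=9, Pinehurst=7, Claybrook=4

The standard divisor is 152248/31 ≈ 4911.226.
Standard quotas: Oakdale 10.6234, Rivermont 9.1621, Pinehurst 7.1506, Claybrook 4.0640.
Lower quotas: Oakdale 10, Rivermont 9, Pinehurst 7, Claybrook 4 (sum 30, leaving 1 seat).
Remainders in descending order: Oakdale 0.6234, Rivermont 0.1621, Pinehurst 0.1506, Claybrook 0.0640.
The surplus seat goes to Oakdale.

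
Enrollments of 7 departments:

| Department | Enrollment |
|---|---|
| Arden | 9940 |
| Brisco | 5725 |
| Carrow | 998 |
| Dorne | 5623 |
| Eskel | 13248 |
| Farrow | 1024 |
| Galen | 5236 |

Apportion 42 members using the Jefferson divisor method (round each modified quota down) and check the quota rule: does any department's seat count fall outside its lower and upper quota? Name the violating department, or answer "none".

Standard quotas: Arden 9.989, Brisco 5.753, Carrow 1.003, Dorne 5.651, Eskel 13.313, Farrow 1.029, Galen 5.262.
Jefferson allocation: Arden 10, Brisco 6, Carrow 1, Dorne 5, Eskel 14, Farrow 1, Galen 5.
Every allocation lies between the lower and upper quota.

none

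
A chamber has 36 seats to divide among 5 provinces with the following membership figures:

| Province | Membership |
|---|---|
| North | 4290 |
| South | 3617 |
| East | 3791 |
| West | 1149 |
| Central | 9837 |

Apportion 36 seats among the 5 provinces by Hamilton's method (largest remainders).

Total 22684; standard divisor 22684/36 ≈ 630.111.
Standard quotas: North 6.8083, South 5.7403, East 6.0164, West 1.8235, Central 15.6115.
Lower quotas: North 6, South 5, East 6, West 1, Central 15 (sum 33, leaving 3 seats).
Remainders in descending order: West 0.8235, North 0.8083, South 0.7403, Central 0.6115, East 0.0164.
The surplus seats go to West, North, South.

North 7; South 6; East 6; West 2; Central 15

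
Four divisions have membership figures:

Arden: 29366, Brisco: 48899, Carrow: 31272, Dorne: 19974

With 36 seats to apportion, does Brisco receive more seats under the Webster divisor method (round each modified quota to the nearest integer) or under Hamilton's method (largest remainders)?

Webster: Arden 8, Brisco 13, Carrow 9, Dorne 6.
Hamilton: Arden 8, Brisco 14, Carrow 9, Dorne 5.
Brisco gets 13 under Webster and 14 under Hamilton.

Hamilton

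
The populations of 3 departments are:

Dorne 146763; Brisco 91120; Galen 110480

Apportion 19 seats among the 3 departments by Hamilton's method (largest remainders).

Dorne: 8, Brisco: 5, Galen: 6

Standard divisor: 348363 ÷ 19 ≈ 18334.895.
Standard quotas: Dorne 8.0046, Brisco 4.9698, Galen 6.0257.
Lower quotas: Dorne 8, Brisco 4, Galen 6 (sum 18, leaving 1 seat).
Remainders in descending order: Brisco 0.9698, Galen 0.0257, Dorne 0.0046.
The surplus seat goes to Brisco.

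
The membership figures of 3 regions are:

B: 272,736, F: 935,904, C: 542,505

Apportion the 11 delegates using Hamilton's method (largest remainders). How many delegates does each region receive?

Total 1751145; standard divisor 1751145/11 = 159195.
Standard quotas: B 1.7132, F 5.8790, C 3.4078.
Lower quotas: B 1, F 5, C 3 (sum 9, leaving 2 seats).
Remainders in descending order: F 0.8790, B 0.7132, C 0.4078.
Largest remainders: F, B receive the extra seats.

B 2, F 6, C 3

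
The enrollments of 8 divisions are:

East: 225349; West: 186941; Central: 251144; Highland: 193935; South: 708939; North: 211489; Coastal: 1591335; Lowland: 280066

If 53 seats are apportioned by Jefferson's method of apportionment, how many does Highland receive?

Standard divisor 3649198/53 ≈ 68852.792; standard quotas: East 3.273, West 2.715, Central 3.648, Highland 2.817, South 10.296, North 3.072, Coastal 23.112, Lowland 4.068.
Rounding down gives 3, 2, 3, 2, 10, 3, 23, 4 = 50 seats, so the divisor must be adjusted.
With modified divisor 64100: modified quotas East 3.516, West 2.916, Central 3.918, Highland 3.026, South 11.060, North 3.299, Coastal 24.826, Lowland 4.369.
Rounding down: East 3, West 2, Central 3, Highland 3, South 11, North 3, Coastal 24, Lowland 4 (total 53).
Highland receives 3.

3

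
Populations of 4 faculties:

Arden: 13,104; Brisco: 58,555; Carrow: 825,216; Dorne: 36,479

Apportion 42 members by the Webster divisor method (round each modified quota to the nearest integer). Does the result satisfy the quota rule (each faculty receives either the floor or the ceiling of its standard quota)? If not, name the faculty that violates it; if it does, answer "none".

Carrow

Standard quotas: Arden 0.590, Brisco 2.635, Carrow 37.134, Dorne 1.642.
Webster allocation: Arden 1, Brisco 3, Carrow 36, Dorne 2.
Carrow has quota 37.134 (lower 37, upper 38) but receives 36 — outside the quota interval.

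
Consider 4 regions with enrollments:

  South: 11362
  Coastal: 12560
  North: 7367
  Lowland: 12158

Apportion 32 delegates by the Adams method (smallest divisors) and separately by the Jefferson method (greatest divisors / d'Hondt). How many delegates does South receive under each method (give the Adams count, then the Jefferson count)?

8 and 9

Adams: South 8, Coastal 9, North 6, Lowland 9.
Jefferson: South 9, Coastal 9, North 5, Lowland 9.
South gets 8 under Adams and 9 under Jefferson.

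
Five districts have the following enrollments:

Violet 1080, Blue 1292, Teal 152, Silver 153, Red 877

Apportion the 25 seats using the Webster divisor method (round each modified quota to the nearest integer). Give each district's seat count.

Standard divisor 3554/25 ≈ 142.16; standard quotas: Violet 7.597, Blue 9.088, Teal 1.069, Silver 1.076, Red 6.169.
Rounding to the nearest integer gives Violet 8, Blue 9, Teal 1, Silver 1, Red 6 — total 25, matching the house size, so no adjustment is needed.

Violet 8; Blue 9; Teal 1; Silver 1; Red 6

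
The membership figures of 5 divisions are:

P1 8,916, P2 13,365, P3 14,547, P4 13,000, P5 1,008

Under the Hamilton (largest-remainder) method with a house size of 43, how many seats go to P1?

8

The standard divisor is 50836/43 ≈ 1182.233.
Standard quotas: P1 7.5417, P2 11.3049, P3 12.3047, P4 10.9961, P5 0.8526.
Lower quotas: P1 7, P2 11, P3 12, P4 10, P5 0 (sum 40, leaving 3 seats).
Remainders in descending order: P4 0.9961, P5 0.8526, P1 0.5417, P2 0.3049, P3 0.3047.
Largest remainders: P4, P5, P1 receive the extra seats.
P1 receives 8.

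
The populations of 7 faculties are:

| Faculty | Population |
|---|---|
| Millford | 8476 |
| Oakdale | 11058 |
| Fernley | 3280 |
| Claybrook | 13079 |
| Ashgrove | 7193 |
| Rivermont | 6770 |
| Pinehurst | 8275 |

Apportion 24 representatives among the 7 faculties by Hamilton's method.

Millford=4, Oakdale=5, Fernley=1, Claybrook=5, Ashgrove=3, Rivermont=3, Pinehurst=3

Standard divisor: 58131 ÷ 24 ≈ 2422.125.
Standard quotas: Millford 3.4994, Oakdale 4.5654, Fernley 1.3542, Claybrook 5.3998, Ashgrove 2.9697, Rivermont 2.7951, Pinehurst 3.4164.
Lower quotas: Millford 3, Oakdale 4, Fernley 1, Claybrook 5, Ashgrove 2, Rivermont 2, Pinehurst 3 (sum 20, leaving 4 seats).
Remainders in descending order: Ashgrove 0.9697, Rivermont 0.7951, Oakdale 0.5654, Millford 0.4994, Pinehurst 0.4164, Claybrook 0.3998, Fernley 0.3542.
Largest remainders: Ashgrove, Rivermont, Oakdale, Millford receive the extra seats.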